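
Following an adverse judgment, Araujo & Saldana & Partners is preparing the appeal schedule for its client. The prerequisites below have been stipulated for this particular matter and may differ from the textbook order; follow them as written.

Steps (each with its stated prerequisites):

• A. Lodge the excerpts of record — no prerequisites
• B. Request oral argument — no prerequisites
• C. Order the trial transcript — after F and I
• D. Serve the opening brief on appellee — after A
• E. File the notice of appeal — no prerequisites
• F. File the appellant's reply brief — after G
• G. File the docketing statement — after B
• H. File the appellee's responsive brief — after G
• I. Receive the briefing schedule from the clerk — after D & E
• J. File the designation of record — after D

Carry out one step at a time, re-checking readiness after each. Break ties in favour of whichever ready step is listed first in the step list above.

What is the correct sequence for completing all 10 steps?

A, B and E have no prerequisites; A is listed earlier, so A is first.
D now also ready, so the ready set is {B, D, E}; B is listed earlier → B.
D, E and G are all available; D is listed earlier → D.
J now also ready, so the ready set is {E, G, J}; E is listed earlier → E.
G, I and J are all available; G is listed earlier → G.
F and H now also ready, so the ready set is {F, H, I, J}; F is listed earlier → F.
Ready: H, I and J. H is listed earlier → H.
I and J are both available; I is listed earlier → I.
C now also ready, so the ready set is {C, J}; C is listed earlier → C.
J needed D, now all done → J.

A → B → D → E → G → F → H → I → C → J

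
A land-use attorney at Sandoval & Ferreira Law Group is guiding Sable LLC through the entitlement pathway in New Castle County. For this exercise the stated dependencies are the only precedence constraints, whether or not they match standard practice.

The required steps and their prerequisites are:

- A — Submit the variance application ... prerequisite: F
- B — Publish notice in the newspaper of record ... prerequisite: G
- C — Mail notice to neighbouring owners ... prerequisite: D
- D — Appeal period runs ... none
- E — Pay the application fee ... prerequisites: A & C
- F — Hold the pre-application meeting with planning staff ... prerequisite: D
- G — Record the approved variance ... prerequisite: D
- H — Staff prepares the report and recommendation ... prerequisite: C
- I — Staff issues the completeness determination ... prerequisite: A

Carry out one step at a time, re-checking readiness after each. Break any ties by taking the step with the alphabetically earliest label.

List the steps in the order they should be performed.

D → C → F → A → E → G → B → H → I

D has no prerequisites → D first.
C, F and G are all available; C has the earlier label → C.
Now F, G and H have their prerequisites met. F has the earlier label, so F next.
Now A, G and H have their prerequisites met. A has the earlier label, so A next.
E and I now also ready, so the ready set is {E, G, H, I}; E has the earlier label → E.
Ready: G, H and I. G has the earlier label → G.
B, H and I are all available; B has the earlier label → B.
H and I are both available; H has the earlier label → H.
I needed A, now all done → I.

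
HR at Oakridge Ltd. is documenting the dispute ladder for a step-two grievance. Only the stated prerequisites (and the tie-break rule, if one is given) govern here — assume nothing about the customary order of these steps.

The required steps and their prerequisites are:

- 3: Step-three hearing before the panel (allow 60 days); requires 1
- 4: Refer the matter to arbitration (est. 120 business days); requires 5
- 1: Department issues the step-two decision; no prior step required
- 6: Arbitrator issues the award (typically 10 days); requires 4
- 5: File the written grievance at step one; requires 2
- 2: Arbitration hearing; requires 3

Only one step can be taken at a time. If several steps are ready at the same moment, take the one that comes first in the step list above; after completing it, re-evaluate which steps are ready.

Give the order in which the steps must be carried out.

1 → 3 → 2 → 5 → 4 → 6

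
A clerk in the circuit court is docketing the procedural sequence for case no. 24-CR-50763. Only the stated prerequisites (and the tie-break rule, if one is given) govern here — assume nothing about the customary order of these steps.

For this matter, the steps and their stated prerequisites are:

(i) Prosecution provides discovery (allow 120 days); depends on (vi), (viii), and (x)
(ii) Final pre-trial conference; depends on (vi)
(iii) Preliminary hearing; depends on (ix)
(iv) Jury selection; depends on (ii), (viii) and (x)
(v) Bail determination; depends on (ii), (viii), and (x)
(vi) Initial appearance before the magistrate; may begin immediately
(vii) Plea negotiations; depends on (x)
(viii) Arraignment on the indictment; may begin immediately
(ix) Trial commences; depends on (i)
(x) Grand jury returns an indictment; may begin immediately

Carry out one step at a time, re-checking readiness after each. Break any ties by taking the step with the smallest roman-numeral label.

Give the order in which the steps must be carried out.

Nothing is required for (vi), (viii) and (x). (vi) has the earlier label → (vi) first.
Ready: (ii), (viii) and (x). (ii) has the earlier label → (ii).
Ready: (viii) and (x). (viii) has the earlier label → (viii).
(x) is the only step now ready → (x).
Now (i), (iv), (v) and (vii) have their prerequisites met. (i) has the earlier label, so (i) next.
Ready: (iv), (v), (vii) and (ix). (iv) has the earlier label → (iv).
(v), (vii) and (ix) are all available; (v) has the earlier label → (v).
Ready: (vii) and (ix). (vii) has the earlier label → (vii).
(ix) needed (i), now all done → (ix).
Next only (iii) has its prerequisites met → (iii).

(vi) → (ii) → (viii) → (x) → (i) → (iv) → (v) → (vii) → (ix) → (iii)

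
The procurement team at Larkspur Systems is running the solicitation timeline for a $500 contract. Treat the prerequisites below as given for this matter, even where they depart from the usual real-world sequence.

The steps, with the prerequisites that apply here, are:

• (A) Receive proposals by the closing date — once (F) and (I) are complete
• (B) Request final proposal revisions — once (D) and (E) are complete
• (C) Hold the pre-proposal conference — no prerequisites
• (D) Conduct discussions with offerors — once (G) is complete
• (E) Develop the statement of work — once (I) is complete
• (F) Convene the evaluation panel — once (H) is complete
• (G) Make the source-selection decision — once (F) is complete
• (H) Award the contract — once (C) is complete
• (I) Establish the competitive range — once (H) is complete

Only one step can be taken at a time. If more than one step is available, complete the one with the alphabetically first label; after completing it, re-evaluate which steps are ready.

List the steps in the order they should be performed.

(C) → (H) → (F) → (G) → (D) → (I) → (A) → (E) → (B)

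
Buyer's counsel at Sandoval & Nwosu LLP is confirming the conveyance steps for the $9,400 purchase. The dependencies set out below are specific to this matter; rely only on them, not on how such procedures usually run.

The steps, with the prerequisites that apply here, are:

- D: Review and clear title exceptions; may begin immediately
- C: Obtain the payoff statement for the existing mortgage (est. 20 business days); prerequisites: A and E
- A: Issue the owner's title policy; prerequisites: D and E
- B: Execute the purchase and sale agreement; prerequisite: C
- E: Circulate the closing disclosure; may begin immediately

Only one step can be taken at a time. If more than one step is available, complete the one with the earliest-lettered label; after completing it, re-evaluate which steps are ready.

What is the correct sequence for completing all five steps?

Nothing is required for D and E. D has the earlier label → D first.
E is the only step now ready → E.
A needed D and E, now all done → A.
C is the only step now ready → C.
B needed C, now all done → B.

D, E, A, C, B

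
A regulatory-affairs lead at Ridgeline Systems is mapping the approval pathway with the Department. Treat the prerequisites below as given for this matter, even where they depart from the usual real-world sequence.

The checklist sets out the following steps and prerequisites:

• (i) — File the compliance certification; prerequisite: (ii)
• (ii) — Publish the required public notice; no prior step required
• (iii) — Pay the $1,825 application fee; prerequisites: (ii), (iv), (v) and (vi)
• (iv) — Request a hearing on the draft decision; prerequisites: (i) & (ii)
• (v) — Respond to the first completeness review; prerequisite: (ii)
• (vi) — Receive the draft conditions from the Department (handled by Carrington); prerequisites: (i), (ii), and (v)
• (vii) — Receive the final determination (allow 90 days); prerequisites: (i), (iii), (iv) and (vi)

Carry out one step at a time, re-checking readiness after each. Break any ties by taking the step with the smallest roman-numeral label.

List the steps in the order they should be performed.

(ii), (i), (iv), (v), (vi), (iii), (vii)

(ii) is the only step with nothing outstanding, so it goes first.
(i) and (v) are both available; (i) has the earlier label → (i).
Now (iv) and (v) have their prerequisites met. (iv) has the earlier label, so (iv) next.
(v) is the only step now ready → (v).
Next only (vi) has its prerequisites met → (vi).
Next only (iii) has its prerequisites met → (iii).
That leaves (vii) as the only ready step → (vii).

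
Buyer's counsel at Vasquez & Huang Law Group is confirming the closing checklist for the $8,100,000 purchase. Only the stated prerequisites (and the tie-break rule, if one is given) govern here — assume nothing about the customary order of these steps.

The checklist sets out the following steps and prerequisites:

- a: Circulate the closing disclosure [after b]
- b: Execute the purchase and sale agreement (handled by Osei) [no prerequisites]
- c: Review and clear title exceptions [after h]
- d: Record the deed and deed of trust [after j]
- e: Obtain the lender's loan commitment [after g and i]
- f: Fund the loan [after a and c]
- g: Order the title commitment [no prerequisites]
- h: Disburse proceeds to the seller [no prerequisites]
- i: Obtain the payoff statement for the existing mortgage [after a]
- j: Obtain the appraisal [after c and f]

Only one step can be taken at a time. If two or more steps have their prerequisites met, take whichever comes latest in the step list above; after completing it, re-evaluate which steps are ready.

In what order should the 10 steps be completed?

h → g → c → b → a → i → f → j → e → d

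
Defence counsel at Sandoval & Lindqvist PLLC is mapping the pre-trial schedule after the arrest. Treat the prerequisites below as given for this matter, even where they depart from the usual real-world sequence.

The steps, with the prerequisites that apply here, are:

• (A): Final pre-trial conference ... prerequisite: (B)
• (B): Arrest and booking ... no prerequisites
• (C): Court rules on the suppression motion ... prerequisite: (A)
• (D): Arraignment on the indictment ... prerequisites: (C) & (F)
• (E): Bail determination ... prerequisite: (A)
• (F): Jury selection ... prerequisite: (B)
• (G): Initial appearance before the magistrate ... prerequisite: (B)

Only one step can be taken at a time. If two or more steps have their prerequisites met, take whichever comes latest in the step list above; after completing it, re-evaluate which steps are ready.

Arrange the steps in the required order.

(B), (G), (F), (A), (E), (C), (D)

Only (B) has no prerequisites, so it is first.
Now (G), (F) and (A) have their prerequisites met. (G) is listed later, so (G) next.
Ready: (F) and (A). (F) is listed later → (F).
(A) needed (B), now all done → (A).
Ready: (E) and (C). (E) is listed later → (E).
(C) is the only step now ready → (C).
(D) needed (F) and (C), now all done → (D).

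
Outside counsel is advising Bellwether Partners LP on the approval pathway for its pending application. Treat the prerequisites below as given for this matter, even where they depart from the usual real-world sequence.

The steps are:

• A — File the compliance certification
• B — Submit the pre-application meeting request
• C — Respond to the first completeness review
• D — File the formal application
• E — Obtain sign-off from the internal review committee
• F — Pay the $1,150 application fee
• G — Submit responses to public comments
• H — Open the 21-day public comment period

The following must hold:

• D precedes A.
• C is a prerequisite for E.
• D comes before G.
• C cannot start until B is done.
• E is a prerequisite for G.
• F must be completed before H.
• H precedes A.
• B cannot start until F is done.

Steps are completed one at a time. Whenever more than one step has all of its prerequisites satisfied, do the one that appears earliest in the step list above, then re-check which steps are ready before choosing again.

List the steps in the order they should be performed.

D and F have no prerequisites; D is listed earlier, so D is first.
F is the only step now ready → F.
Now B and H have their prerequisites met. B is listed earlier, so B next.
Ready: C and H. C is listed earlier → C.
E and H are both available; E is listed earlier → E.
G and H are both available; G is listed earlier → G.
H needed F, now all done → H.
A needed D and H, now all done → A.

D, F, B, C, E, G, H, A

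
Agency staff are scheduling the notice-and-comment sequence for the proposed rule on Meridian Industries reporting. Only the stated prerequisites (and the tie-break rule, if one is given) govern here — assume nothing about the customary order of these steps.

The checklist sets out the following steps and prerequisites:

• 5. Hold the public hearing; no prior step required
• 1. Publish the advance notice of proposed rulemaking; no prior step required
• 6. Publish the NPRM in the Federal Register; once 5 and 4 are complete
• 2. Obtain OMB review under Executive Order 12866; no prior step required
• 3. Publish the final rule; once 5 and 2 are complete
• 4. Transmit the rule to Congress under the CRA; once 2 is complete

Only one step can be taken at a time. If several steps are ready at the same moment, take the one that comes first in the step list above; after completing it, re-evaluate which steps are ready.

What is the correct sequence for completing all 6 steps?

5, 1 and 2 have no prerequisites; 5 is listed earlier, so 5 is first.
Ready: 1 and 2. 1 is listed earlier → 1.
That leaves 2 as the only ready step → 2.
Now 3 and 4 have their prerequisites met. 3 is listed earlier, so 3 next.
That leaves 4 as the only ready step → 4.
That leaves 6 as the only ready step → 6.

5, 1, 2, 3, 4, 6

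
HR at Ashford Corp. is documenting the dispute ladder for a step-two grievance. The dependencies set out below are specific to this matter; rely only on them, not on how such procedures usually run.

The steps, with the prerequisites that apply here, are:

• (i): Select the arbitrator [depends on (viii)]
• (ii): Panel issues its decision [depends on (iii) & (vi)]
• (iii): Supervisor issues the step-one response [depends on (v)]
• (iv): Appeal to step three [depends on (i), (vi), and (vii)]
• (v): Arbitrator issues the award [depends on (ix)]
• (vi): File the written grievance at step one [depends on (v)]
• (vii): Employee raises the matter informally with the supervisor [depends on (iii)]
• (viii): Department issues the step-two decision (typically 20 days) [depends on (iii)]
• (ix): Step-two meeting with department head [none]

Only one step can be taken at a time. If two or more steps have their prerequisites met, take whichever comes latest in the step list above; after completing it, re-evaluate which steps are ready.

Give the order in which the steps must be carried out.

(ix), (v), (vi), (iii), (viii), (vii), (ii), (i), (iv)

Only (ix) has no prerequisites, so it is first.
(v) needed (ix), now all done → (v).
Now (vi) and (iii) have their prerequisites met. (vi) is listed later, so (vi) next.
That leaves (iii) as the only ready step → (iii).
(viii), (vii) and (ii) are all available; (viii) is listed later → (viii).
(vii), (ii) and (i) are all available; (vii) is listed later → (vii).
(ii) and (i) are both available; (ii) is listed later → (ii).
(i) needed (viii), now all done → (i).
Next only (iv) has its prerequisites met → (iv).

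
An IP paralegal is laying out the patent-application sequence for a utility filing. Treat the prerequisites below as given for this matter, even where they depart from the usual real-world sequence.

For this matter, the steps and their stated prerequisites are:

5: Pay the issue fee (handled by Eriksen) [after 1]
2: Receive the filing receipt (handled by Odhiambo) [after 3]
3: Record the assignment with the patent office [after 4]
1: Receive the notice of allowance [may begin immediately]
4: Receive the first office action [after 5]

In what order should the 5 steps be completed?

1, 5, 4, 3, 2

Only 1 has no prerequisites, so it is first.
5 is the only step now ready → 5.
That leaves 4 as the only ready step → 4.
Next only 3 has its prerequisites met → 3.
That leaves 2 as the only ready step → 2.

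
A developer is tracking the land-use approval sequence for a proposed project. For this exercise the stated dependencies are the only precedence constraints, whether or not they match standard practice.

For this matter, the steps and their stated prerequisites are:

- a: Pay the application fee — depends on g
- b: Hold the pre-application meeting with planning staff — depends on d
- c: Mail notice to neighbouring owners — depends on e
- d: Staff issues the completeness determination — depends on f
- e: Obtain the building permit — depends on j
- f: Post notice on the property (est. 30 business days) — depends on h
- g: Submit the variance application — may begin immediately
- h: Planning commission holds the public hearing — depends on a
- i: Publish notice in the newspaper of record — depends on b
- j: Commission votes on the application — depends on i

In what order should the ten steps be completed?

Only g has no prerequisites, so it is first.
a is the only step now ready → a.
h needed a, now all done → h.
Next only f has its prerequisites met → f.
That leaves d as the only ready step → d.
b needed d, now all done → b.
That leaves i as the only ready step → i.
j needed i, now all done → j.
e needed j, now all done → e.
c is the only step now ready → c.

g, a, h, f, d, b, i, j, e, c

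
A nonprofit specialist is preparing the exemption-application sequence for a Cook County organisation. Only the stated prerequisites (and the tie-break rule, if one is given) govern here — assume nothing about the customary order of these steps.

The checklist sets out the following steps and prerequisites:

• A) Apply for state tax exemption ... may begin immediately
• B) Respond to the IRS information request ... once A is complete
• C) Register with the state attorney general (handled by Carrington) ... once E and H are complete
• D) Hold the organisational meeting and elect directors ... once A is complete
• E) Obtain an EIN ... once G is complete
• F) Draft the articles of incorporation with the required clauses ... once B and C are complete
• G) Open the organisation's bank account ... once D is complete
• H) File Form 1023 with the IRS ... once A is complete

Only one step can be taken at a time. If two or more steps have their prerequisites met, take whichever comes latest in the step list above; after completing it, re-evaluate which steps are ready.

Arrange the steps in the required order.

A, H, D, G, E, C, B, F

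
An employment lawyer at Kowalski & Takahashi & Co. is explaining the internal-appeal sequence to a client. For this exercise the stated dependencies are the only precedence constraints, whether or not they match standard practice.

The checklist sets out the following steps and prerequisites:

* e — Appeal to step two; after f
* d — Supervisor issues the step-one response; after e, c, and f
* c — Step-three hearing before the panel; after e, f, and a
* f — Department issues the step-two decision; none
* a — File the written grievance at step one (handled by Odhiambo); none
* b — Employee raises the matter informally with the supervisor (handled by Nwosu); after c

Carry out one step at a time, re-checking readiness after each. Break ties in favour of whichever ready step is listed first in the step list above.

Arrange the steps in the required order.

Nothing is required for f and a. f is listed earlier → f first.
Now e and a have their prerequisites met. e is listed earlier, so e next.
Next only a has its prerequisites met → a.
c needed e, f and a, now all done → c.
Now d and b have their prerequisites met. d is listed earlier, so d next.
b is the only step now ready → b.

f → e → a → c → d → b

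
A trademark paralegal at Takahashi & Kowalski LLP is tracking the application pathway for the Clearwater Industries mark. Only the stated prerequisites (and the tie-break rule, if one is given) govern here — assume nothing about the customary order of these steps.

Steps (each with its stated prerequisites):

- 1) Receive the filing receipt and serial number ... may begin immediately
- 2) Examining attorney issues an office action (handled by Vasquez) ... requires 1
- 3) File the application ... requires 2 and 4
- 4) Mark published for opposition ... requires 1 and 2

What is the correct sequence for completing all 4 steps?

1 has no prerequisites → 1 first.
Next only 2 has its prerequisites met → 2.
4 is the only step now ready → 4.
3 is the only step now ready → 3.

1, 2, 4, 3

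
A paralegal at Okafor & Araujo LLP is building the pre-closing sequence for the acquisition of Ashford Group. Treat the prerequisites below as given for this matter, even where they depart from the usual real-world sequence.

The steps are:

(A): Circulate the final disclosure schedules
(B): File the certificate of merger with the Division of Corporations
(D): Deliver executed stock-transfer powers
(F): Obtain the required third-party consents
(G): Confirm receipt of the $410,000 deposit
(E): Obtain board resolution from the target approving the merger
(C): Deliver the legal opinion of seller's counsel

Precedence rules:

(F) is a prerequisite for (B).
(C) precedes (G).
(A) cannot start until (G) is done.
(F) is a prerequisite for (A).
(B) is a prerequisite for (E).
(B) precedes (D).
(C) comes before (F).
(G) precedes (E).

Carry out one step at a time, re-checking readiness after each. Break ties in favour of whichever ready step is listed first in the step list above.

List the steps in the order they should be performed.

(C) (F) (B) (D) (G) (A) (E)

(C) has no prerequisites → (C) first.
Now (F) and (G) have their prerequisites met. (F) is listed earlier, so (F) next.
(B) and (G) are both available; (B) is listed earlier → (B).
Now (D) and (G) have their prerequisites met. (D) is listed earlier, so (D) next.
That leaves (G) as the only ready step → (G).
(A) and (E) are both available; (A) is listed earlier → (A).
That leaves (E) as the only ready step → (E).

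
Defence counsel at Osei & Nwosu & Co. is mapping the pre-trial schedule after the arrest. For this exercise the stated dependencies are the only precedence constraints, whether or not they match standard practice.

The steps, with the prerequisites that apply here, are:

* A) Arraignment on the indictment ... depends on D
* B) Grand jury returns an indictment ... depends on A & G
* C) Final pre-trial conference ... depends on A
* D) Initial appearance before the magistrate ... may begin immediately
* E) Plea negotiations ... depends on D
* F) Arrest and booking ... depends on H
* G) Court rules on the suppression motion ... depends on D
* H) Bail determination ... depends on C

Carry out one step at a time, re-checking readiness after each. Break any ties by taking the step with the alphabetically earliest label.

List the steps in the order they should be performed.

Only D has no prerequisites, so it is first.
Now A, E and G have their prerequisites met. A has the earlier label, so A next.
C now also ready, so the ready set is {C, E, G}; C has the earlier label → C.
Now E, G and H have their prerequisites met. E has the earlier label, so E next.
G and H are both available; G has the earlier label → G.
B now also ready, so the ready set is {B, H}; B has the earlier label → B.
H needed C, now all done → H.
That leaves F as the only ready step → F.

D → A → C → E → G → B → H → F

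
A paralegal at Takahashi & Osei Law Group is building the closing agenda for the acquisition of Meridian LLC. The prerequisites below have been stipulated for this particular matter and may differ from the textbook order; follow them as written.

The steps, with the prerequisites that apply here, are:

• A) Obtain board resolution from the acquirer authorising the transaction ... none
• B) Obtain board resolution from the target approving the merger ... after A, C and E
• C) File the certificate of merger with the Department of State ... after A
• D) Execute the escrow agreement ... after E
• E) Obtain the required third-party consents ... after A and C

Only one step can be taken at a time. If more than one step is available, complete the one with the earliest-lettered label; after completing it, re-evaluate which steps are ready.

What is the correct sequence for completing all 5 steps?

A → C → E → B → D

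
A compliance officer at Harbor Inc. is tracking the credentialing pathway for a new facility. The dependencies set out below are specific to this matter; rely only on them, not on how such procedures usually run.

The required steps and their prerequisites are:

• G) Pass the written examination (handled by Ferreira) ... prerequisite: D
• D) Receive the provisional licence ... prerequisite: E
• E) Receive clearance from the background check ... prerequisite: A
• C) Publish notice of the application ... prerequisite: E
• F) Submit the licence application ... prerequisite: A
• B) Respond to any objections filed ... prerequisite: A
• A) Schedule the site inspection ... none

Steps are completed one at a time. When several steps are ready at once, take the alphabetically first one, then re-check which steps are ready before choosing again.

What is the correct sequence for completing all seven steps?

A, B, E, C, D, F, G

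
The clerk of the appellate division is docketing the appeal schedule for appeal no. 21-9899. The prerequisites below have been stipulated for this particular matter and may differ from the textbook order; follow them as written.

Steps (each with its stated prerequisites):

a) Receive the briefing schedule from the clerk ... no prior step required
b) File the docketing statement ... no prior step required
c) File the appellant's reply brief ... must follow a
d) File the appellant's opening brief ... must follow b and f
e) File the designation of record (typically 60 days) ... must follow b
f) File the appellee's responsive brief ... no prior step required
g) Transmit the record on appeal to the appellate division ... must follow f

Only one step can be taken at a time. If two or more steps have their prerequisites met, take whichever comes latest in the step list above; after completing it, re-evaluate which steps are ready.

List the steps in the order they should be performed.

f, b and a have no prerequisites; f is listed later, so f is first.
Ready: g, b and a. g is listed later → g.
Now b and a have their prerequisites met. b is listed later, so b next.
Ready: e, d and a. e is listed later → e.
d and a are both available; d is listed later → d.
Next only a has its prerequisites met → a.
c needed a, now all done → c.

f → g → b → e → d → a → c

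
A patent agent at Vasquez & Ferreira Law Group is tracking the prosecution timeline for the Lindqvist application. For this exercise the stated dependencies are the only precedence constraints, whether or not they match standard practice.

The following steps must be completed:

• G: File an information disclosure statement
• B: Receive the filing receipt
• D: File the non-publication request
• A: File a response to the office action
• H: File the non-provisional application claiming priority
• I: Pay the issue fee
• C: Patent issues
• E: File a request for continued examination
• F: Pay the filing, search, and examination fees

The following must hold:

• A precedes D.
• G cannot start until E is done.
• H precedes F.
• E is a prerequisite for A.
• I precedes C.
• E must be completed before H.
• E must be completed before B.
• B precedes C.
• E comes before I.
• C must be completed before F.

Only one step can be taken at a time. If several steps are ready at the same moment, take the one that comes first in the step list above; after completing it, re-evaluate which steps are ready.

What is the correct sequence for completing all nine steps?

E, G, B, A, D, H, I, C, F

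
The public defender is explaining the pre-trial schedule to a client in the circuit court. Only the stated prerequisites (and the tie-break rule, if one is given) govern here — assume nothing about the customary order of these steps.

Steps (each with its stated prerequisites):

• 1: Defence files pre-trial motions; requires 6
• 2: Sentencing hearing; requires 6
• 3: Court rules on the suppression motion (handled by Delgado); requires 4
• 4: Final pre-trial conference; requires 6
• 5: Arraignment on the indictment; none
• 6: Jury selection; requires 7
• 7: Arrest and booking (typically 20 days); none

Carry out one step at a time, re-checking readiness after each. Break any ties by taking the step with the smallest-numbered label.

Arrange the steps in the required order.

Nothing is required for 5 and 7. 5 has the earlier label → 5 first.
Next only 7 has its prerequisites met → 7.
6 is the only step now ready → 6.
1, 2 and 4 are all available; 1 has the earlier label → 1.
Now 2 and 4 have their prerequisites met. 2 has the earlier label, so 2 next.
4 needed 6, now all done → 4.
3 needed 4, now all done → 3.

5 7 6 1 2 4 3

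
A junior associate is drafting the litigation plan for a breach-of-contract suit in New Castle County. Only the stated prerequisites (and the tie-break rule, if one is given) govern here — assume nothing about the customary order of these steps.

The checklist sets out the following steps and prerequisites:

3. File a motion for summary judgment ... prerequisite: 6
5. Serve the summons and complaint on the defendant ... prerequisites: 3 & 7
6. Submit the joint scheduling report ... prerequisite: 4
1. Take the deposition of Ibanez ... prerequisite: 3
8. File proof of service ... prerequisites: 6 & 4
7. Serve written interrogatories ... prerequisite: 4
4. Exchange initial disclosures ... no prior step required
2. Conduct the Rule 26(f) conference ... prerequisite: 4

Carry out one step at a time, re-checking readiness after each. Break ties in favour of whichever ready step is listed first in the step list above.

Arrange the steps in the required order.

Only 4 has no prerequisites, so it is first.
Ready: 6, 7 and 2. 6 is listed earlier → 6.
3 and 8 now also ready, so the ready set is {3, 8, 7, 2}; 3 is listed earlier → 3.
Ready: 1, 8, 7 and 2. 1 is listed earlier → 1.
Ready: 8, 7 and 2. 8 is listed earlier → 8.
Ready: 7 and 2. 7 is listed earlier → 7.
5 now also ready, so the ready set is {5, 2}; 5 is listed earlier → 5.
2 is the only step now ready → 2.

4, 6, 3, 1, 8, 7, 5, 2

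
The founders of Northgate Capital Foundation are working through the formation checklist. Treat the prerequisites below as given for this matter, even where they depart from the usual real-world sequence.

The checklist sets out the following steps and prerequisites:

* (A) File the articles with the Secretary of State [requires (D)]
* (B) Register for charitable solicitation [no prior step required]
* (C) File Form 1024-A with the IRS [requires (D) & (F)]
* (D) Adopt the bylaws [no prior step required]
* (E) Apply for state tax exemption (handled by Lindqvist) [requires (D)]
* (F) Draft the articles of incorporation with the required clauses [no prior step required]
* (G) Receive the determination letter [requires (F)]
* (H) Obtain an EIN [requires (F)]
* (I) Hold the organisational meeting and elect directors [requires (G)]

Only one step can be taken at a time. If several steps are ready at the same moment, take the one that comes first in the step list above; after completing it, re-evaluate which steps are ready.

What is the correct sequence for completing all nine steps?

(B), (D), (A), (E), (F), (C), (G), (H), (I)

Nothing is required for (B), (D) and (F). (B) is listed earlier → (B) first.
Ready: (D) and (F). (D) is listed earlier → (D).
Ready: (A), (E) and (F). (A) is listed earlier → (A).
Ready: (E) and (F). (E) is listed earlier → (E).
That leaves (F) as the only ready step → (F).
(C), (G) and (H) are all available; (C) is listed earlier → (C).
Now (G) and (H) have their prerequisites met. (G) is listed earlier, so (G) next.
(H) and (I) are both available; (H) is listed earlier → (H).
(I) needed (G), now all done → (I).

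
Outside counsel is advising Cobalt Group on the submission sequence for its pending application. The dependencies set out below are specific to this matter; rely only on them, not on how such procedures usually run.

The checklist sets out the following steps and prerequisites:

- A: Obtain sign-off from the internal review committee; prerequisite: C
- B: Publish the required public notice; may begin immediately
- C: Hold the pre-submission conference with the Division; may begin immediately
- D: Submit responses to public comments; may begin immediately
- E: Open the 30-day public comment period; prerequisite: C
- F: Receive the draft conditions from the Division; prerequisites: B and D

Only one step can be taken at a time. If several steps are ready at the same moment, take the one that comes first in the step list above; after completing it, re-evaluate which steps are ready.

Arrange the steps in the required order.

Nothing is required for B, C and D. B is listed earlier → B first.
C and D are both available; C is listed earlier → C.
A, D and E are all available; A is listed earlier → A.
Now D and E have their prerequisites met. D is listed earlier, so D next.
F now also ready, so the ready set is {E, F}; E is listed earlier → E.
F is the only step now ready → F.

B → C → A → D → E → F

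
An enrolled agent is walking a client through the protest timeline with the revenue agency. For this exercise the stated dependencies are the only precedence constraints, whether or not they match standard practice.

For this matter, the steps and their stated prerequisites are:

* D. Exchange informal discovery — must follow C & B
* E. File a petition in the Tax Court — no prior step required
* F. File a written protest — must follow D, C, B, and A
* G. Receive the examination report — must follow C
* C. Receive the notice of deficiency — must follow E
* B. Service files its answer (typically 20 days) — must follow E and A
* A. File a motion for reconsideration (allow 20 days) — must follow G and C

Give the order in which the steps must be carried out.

E C G A B D F

E has no prerequisites → E first.
C needed E, now all done → C.
G is the only step now ready → G.
A needed G and C, now all done → A.
B needed E and A, now all done → B.
Next only D has its prerequisites met → D.
That leaves F as the only ready step → F.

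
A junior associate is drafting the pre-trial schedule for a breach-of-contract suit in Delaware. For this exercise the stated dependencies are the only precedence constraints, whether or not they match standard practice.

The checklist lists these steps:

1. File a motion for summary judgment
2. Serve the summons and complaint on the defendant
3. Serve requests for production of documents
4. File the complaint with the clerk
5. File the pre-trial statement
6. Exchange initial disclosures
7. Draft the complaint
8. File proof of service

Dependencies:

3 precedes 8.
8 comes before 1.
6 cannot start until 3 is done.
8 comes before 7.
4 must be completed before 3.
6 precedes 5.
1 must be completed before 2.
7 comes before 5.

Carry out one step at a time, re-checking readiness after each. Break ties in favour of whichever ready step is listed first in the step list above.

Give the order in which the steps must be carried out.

4 is the only step with nothing outstanding, so it goes first.
3 is the only step now ready → 3.
6 and 8 are both available; 6 is listed earlier → 6.
Next only 8 has its prerequisites met → 8.
1 and 7 are both available; 1 is listed earlier → 1.
2 and 7 are both available; 2 is listed earlier → 2.
7 needed 8, now all done → 7.
Next only 5 has its prerequisites met → 5.

4 → 3 → 6 → 8 → 1 → 2 → 7 → 5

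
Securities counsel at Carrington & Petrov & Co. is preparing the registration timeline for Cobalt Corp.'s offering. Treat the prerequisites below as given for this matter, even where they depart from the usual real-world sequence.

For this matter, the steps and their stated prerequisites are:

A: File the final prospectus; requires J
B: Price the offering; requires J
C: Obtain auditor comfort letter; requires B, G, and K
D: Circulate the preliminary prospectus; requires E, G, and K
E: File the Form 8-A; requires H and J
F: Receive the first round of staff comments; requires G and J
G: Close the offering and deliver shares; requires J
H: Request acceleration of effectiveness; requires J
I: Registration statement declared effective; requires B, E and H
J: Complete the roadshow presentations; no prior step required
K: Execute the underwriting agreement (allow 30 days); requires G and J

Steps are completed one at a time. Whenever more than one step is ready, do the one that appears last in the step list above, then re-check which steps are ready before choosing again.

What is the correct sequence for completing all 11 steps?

J, H, G, K, F, E, D, B, I, C, A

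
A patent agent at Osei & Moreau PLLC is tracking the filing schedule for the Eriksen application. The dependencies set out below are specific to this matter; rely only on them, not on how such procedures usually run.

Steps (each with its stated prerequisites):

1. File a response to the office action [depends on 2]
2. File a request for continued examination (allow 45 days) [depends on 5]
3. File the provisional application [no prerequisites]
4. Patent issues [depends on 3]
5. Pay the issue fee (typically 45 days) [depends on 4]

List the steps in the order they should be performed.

Only 3 has no prerequisites, so it is first.
4 needed 3, now all done → 4.
Next only 5 has its prerequisites met → 5.
2 is the only step now ready → 2.
1 needed 2, now all done → 1.

3 → 4 → 5 → 2 → 1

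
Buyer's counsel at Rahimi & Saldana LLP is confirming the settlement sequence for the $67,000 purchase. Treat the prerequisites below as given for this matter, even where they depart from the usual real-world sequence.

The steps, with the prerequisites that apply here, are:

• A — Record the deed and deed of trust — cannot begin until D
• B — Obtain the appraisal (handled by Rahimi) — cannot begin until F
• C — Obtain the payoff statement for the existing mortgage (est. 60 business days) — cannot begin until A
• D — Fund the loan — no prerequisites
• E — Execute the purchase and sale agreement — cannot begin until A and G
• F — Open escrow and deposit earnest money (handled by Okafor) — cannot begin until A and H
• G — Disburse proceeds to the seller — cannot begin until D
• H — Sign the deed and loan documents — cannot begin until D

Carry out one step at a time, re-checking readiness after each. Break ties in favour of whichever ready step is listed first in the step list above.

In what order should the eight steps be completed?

D A C G E H F B

D is the only step with nothing outstanding, so it goes first.
A, G and H are all available; A is listed earlier → A.
Ready: C, G and H. C is listed earlier → C.
G and H are both available; G is listed earlier → G.
Now E and H have their prerequisites met. E is listed earlier, so E next.
That leaves H as the only ready step → H.
That leaves F as the only ready step → F.
Next only B has its prerequisites met → B.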